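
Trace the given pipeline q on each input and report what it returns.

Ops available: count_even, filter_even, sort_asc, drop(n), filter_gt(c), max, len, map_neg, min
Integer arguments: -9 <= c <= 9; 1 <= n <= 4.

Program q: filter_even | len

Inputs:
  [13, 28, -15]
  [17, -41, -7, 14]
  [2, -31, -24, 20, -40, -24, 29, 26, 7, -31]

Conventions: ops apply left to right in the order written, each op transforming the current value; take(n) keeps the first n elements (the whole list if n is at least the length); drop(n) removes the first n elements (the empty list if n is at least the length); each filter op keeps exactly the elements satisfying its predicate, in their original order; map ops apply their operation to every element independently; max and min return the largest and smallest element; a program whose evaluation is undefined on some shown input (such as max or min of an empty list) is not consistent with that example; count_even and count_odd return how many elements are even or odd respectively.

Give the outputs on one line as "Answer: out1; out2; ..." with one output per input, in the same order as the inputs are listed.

Execution, op by op:
  [13, 28, -15] -> [28] -> 1
  [17, -41, -7, 14] -> [14] -> 1
  [2, -31, -24, 20, -40, -24, 29, 26, 7, -31] -> [2, -24, 20, -40, -24, 26] -> 6

1; 1; 6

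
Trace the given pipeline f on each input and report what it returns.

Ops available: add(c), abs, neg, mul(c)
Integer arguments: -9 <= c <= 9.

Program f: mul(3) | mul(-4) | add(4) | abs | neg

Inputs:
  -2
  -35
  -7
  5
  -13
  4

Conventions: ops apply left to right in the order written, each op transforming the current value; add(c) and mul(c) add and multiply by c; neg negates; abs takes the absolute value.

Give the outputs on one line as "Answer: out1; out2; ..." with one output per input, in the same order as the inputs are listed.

Execution, op by op:
  -2 -> -6 -> 24 -> 28 -> 28 -> -28
  -35 -> -105 -> 420 -> 424 -> 424 -> -424
  -7 -> -21 -> 84 -> 88 -> 88 -> -88
  5 -> 15 -> -60 -> -56 -> 56 -> -56
  -13 -> -39 -> 156 -> 160 -> 160 -> -160
  4 -> 12 -> -48 -> -44 -> 44 -> -44

-28; -424; -88; -56; -160; -44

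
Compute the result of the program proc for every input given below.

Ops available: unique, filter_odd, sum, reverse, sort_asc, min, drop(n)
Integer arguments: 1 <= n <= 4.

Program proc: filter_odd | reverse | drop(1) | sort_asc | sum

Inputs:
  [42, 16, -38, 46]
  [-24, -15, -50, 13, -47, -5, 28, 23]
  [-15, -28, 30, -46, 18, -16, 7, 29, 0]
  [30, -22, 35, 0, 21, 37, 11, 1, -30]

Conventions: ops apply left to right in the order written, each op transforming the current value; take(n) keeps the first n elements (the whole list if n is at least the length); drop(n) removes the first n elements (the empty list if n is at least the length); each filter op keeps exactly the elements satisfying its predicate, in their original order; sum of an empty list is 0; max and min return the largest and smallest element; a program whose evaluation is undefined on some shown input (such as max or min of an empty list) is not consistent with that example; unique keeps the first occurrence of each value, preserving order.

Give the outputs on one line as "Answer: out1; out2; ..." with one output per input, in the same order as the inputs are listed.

0; -54; -8; 104

Execution, op by op:
  [42, 16, -38, 46] -> [] -> [] -> [] -> [] -> 0
  [-24, -15, -50, 13, -47, -5, 28, 23] -> [-15, 13, -47, -5, 23] -> [23, -5, -47, 13, -15] -> [-5, -47, 13, -15] -> [-47, -15, -5, 13] -> -54
  [-15, -28, 30, -46, 18, -16, 7, 29, 0] -> [-15, 7, 29] -> [29, 7, -15] -> [7, -15] -> [-15, 7] -> -8
  [30, -22, 35, 0, 21, 37, 11, 1, -30] -> [35, 21, 37, 11, 1] -> [1, 11, 37, 21, 35] -> [11, 37, 21, 35] -> [11, 21, 35, 37] -> 104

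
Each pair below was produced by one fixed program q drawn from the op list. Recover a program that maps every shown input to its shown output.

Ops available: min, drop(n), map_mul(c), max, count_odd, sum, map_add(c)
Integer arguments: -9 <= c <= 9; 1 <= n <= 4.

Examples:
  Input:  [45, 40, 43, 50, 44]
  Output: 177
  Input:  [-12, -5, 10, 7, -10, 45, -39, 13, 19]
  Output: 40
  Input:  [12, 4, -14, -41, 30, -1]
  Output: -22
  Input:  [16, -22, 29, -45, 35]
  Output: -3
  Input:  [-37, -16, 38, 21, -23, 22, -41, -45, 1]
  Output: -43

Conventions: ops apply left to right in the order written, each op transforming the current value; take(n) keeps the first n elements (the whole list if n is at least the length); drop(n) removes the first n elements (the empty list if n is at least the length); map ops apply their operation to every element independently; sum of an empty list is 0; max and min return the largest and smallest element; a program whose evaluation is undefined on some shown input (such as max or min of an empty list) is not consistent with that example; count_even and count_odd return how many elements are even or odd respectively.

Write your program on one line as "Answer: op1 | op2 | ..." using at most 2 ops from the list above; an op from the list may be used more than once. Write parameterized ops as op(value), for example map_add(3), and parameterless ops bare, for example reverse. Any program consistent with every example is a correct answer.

drop(1) | sum

Check, running the answer program on each example:
  [45, 40, 43, 50, 44] -> [40, 43, 50, 44] -> 177
  [-12, -5, 10, 7, -10, 45, -39, 13, 19] -> [-5, 10, 7, -10, 45, -39, 13, 19] -> 40
  [12, 4, -14, -41, 30, -1] -> [4, -14, -41, 30, -1] -> -22
  [16, -22, 29, -45, 35] -> [-22, 29, -45, 35] -> -3
  [-37, -16, 38, 21, -23, 22, -41, -45, 1] -> [-16, 38, 21, -23, 22, -41, -45, 1] -> -43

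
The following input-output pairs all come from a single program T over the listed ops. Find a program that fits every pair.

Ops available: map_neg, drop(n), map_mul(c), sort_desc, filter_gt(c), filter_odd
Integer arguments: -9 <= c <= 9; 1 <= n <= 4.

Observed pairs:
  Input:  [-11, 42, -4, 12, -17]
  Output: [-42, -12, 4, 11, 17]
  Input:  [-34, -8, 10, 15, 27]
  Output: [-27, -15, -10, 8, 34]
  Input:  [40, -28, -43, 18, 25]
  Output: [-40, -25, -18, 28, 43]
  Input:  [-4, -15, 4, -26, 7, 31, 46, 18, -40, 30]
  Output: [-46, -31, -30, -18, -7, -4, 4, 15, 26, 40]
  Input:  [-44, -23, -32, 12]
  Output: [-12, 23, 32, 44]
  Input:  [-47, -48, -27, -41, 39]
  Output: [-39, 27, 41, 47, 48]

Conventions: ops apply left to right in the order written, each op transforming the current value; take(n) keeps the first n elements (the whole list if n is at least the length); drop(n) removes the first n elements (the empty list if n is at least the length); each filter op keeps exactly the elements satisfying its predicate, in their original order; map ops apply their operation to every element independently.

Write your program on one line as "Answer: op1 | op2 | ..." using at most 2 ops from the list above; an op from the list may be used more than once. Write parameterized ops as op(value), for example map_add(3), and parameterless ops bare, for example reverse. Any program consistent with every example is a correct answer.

sort_desc | map_neg

Check, running the answer program on each example:
  [-11, 42, -4, 12, -17] -> [42, 12, -4, -11, -17] -> [-42, -12, 4, 11, 17]
  [-34, -8, 10, 15, 27] -> [27, 15, 10, -8, -34] -> [-27, -15, -10, 8, 34]
  [40, -28, -43, 18, 25] -> [40, 25, 18, -28, -43] -> [-40, -25, -18, 28, 43]
  [-4, -15, 4, -26, 7, 31, 46, 18, -40, 30] -> [46, 31, 30, 18, 7, 4, -4, -15, -26, -40] -> [-46, -31, -30, -18, -7, -4, 4, 15, 26, 40]
  [-44, -23, -32, 12] -> [12, -23, -32, -44] -> [-12, 23, 32, 44]
  [-47, -48, -27, -41, 39] -> [39, -27, -41, -47, -48] -> [-39, 27, 41, 47, 48]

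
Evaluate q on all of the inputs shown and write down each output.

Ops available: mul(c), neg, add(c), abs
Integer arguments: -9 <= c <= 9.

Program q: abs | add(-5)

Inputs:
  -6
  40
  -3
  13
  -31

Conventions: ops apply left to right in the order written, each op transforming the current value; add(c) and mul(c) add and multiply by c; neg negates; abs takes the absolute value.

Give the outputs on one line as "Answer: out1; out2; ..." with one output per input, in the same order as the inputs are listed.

Execution, op by op:
  -6 -> 6 -> 1
  40 -> 40 -> 35
  -3 -> 3 -> -2
  13 -> 13 -> 8
  -31 -> 31 -> 26

1; 35; -2; 8; 26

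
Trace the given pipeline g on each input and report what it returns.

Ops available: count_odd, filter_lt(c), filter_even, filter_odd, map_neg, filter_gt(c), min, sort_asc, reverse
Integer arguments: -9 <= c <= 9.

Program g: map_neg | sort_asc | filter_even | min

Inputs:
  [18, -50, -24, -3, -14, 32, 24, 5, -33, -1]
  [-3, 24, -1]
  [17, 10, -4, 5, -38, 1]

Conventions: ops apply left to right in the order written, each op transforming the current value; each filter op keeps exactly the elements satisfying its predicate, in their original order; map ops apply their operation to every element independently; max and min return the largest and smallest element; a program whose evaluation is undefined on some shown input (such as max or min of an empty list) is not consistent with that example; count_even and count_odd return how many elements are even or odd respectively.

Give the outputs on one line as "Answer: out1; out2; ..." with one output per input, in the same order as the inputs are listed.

Execution, op by op:
  [18, -50, -24, -3, -14, 32, 24, 5, -33, -1] -> [-18, 50, 24, 3, 14, -32, -24, -5, 33, 1] -> [-32, -24, -18, -5, 1, 3, 14, 24, 33, 50] -> [-32, -24, -18, 14, 24, 50] -> -32
  [-3, 24, -1] -> [3, -24, 1] -> [-24, 1, 3] -> [-24] -> -24
  [17, 10, -4, 5, -38, 1] -> [-17, -10, 4, -5, 38, -1] -> [-17, -10, -5, -1, 4, 38] -> [-10, 4, 38] -> -10

-32; -24; -10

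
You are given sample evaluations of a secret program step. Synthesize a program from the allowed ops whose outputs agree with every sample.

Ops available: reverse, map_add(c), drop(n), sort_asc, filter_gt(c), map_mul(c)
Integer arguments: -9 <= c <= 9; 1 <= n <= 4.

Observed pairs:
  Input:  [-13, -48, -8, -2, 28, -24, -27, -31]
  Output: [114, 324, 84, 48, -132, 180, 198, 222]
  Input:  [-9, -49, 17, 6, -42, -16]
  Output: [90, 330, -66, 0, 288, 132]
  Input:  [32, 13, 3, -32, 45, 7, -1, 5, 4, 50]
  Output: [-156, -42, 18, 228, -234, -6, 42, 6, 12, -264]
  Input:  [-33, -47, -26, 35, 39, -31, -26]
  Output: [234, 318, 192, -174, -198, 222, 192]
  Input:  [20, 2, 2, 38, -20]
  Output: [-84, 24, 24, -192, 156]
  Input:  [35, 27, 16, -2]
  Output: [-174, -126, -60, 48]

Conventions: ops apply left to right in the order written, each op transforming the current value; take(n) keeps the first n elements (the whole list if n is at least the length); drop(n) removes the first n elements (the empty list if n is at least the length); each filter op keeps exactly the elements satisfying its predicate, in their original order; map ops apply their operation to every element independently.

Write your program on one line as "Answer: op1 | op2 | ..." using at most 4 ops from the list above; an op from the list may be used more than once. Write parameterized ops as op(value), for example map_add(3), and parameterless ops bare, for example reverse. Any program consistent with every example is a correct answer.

map_add(-6) | reverse | map_mul(-6) | reverse

Check, running the answer program on each example:
  [-13, -48, -8, -2, 28, -24, -27, -31] -> [-19, -54, -14, -8, 22, -30, -33, -37] -> [-37, -33, -30, 22, -8, -14, -54, -19] -> [222, 198, 180, -132, 48, 84, 324, 114] -> [114, 324, 84, 48, -132, 180, 198, 222]
  [-9, -49, 17, 6, -42, -16] -> [-15, -55, 11, 0, -48, -22] -> [-22, -48, 0, 11, -55, -15] -> [132, 288, 0, -66, 330, 90] -> [90, 330, -66, 0, 288, 132]
  [32, 13, 3, -32, 45, 7, -1, 5, 4, 50] -> [26, 7, -3, -38, 39, 1, -7, -1, -2, 44] -> [44, -2, -1, -7, 1, 39, -38, -3, 7, 26] -> [-264, 12, 6, 42, -6, -234, 228, 18, -42, -156] -> [-156, -42, 18, 228, -234, -6, 42, 6, 12, -264]
  [-33, -47, -26, 35, 39, -31, -26] -> [-39, -53, -32, 29, 33, -37, -32] -> [-32, -37, 33, 29, -32, -53, -39] -> [192, 222, -198, -174, 192, 318, 234] -> [234, 318, 192, -174, -198, 222, 192]
  [20, 2, 2, 38, -20] -> [14, -4, -4, 32, -26] -> [-26, 32, -4, -4, 14] -> [156, -192, 24, 24, -84] -> [-84, 24, 24, -192, 156]
  [35, 27, 16, -2] -> [29, 21, 10, -8] -> [-8, 10, 21, 29] -> [48, -60, -126, -174] -> [-174, -126, -60, 48]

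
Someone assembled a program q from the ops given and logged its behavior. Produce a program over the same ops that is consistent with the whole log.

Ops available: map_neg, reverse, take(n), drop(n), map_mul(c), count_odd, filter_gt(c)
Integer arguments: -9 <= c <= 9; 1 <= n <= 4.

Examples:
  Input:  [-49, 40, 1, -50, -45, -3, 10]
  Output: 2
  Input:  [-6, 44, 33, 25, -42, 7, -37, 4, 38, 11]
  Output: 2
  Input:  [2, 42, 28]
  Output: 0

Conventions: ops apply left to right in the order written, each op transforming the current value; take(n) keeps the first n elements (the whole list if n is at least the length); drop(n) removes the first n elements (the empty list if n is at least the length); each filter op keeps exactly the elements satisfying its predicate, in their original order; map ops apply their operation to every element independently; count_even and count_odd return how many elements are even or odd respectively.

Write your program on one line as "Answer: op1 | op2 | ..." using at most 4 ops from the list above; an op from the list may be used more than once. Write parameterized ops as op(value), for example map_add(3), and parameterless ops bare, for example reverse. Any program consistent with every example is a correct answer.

map_neg | reverse | take(4) | count_odd

Check, running the answer program on each example:
  [-49, 40, 1, -50, -45, -3, 10] -> [49, -40, -1, 50, 45, 3, -10] -> [-10, 3, 45, 50, -1, -40, 49] -> [-10, 3, 45, 50] -> 2
  [-6, 44, 33, 25, -42, 7, -37, 4, 38, 11] -> [6, -44, -33, -25, 42, -7, 37, -4, -38, -11] -> [-11, -38, -4, 37, -7, 42, -25, -33, -44, 6] -> [-11, -38, -4, 37] -> 2
  [2, 42, 28] -> [-2, -42, -28] -> [-28, -42, -2] -> [-28, -42, -2] -> 0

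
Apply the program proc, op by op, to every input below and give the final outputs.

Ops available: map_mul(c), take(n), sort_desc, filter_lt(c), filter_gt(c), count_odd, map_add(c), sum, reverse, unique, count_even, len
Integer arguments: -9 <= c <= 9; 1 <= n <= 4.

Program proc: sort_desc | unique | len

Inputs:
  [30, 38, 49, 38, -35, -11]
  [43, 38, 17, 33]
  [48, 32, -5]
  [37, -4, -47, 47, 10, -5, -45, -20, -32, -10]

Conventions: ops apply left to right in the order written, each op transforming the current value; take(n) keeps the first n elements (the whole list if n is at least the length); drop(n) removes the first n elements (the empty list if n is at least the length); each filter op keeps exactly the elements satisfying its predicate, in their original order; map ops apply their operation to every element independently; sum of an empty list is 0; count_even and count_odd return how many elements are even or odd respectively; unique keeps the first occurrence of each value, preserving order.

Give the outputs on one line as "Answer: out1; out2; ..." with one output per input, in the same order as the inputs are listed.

5; 4; 3; 10

Execution, op by op:
  [30, 38, 49, 38, -35, -11] -> [49, 38, 38, 30, -11, -35] -> [49, 38, 30, -11, -35] -> 5
  [43, 38, 17, 33] -> [43, 38, 33, 17] -> [43, 38, 33, 17] -> 4
  [48, 32, -5] -> [48, 32, -5] -> [48, 32, -5] -> 3
  [37, -4, -47, 47, 10, -5, -45, -20, -32, -10] -> [47, 37, 10, -4, -5, -10, -20, -32, -45, -47] -> [47, 37, 10, -4, -5, -10, -20, -32, -45, -47] -> 10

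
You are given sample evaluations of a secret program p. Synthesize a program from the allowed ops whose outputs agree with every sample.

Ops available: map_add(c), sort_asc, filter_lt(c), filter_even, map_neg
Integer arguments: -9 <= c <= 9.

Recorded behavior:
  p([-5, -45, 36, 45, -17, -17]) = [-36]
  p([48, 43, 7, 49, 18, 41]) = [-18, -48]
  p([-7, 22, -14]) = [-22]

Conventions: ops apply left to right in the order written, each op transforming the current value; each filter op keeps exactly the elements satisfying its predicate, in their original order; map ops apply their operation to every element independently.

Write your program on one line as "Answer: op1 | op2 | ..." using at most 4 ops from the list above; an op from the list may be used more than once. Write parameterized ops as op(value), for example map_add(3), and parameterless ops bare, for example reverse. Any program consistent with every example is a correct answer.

sort_asc | map_neg | filter_even | filter_lt(2)

Check, running the answer program on each example:
  [-5, -45, 36, 45, -17, -17] -> [-45, -17, -17, -5, 36, 45] -> [45, 17, 17, 5, -36, -45] -> [-36] -> [-36]
  [48, 43, 7, 49, 18, 41] -> [7, 18, 41, 43, 48, 49] -> [-7, -18, -41, -43, -48, -49] -> [-18, -48] -> [-18, -48]
  [-7, 22, -14] -> [-14, -7, 22] -> [14, 7, -22] -> [14, -22] -> [-22]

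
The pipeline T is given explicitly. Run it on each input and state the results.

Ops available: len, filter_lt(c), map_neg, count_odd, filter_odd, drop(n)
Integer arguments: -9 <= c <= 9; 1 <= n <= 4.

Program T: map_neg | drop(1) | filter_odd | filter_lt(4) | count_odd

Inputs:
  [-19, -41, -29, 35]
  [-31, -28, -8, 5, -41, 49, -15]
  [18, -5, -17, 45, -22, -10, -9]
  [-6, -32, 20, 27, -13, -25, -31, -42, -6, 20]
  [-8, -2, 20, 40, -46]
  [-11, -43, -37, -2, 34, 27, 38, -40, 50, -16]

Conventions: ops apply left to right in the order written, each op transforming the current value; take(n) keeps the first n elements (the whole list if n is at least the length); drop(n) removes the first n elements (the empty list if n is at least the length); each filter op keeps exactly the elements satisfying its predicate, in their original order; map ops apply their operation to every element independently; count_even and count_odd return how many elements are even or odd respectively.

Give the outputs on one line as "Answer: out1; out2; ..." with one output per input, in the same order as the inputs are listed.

1; 2; 1; 1; 0; 1

Execution, op by op:
  [-19, -41, -29, 35] -> [19, 41, 29, -35] -> [41, 29, -35] -> [41, 29, -35] -> [-35] -> 1
  [-31, -28, -8, 5, -41, 49, -15] -> [31, 28, 8, -5, 41, -49, 15] -> [28, 8, -5, 41, -49, 15] -> [-5, 41, -49, 15] -> [-5, -49] -> 2
  [18, -5, -17, 45, -22, -10, -9] -> [-18, 5, 17, -45, 22, 10, 9] -> [5, 17, -45, 22, 10, 9] -> [5, 17, -45, 9] -> [-45] -> 1
  [-6, -32, 20, 27, -13, -25, -31, -42, -6, 20] -> [6, 32, -20, -27, 13, 25, 31, 42, 6, -20] -> [32, -20, -27, 13, 25, 31, 42, 6, -20] -> [-27, 13, 25, 31] -> [-27] -> 1
  [-8, -2, 20, 40, -46] -> [8, 2, -20, -40, 46] -> [2, -20, -40, 46] -> [] -> [] -> 0
  [-11, -43, -37, -2, 34, 27, 38, -40, 50, -16] -> [11, 43, 37, 2, -34, -27, -38, 40, -50, 16] -> [43, 37, 2, -34, -27, -38, 40, -50, 16] -> [43, 37, -27] -> [-27] -> 1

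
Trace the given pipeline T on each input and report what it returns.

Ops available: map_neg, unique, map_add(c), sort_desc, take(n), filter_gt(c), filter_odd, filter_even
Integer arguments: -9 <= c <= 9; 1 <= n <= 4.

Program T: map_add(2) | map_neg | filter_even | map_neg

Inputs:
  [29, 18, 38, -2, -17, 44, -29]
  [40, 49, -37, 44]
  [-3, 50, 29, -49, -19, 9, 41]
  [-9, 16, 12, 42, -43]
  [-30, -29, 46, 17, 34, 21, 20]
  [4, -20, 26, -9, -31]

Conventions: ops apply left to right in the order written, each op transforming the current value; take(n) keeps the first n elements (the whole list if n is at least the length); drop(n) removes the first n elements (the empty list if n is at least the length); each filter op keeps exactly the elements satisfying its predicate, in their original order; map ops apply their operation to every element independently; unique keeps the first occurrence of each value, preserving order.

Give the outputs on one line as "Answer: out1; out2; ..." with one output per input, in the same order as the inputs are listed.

[20, 40, 0, 46]; [42, 46]; [52]; [18, 14, 44]; [-28, 48, 36, 22]; [6, -18, 28]

Execution, op by op:
  [29, 18, 38, -2, -17, 44, -29] -> [31, 20, 40, 0, -15, 46, -27] -> [-31, -20, -40, 0, 15, -46, 27] -> [-20, -40, 0, -46] -> [20, 40, 0, 46]
  [40, 49, -37, 44] -> [42, 51, -35, 46] -> [-42, -51, 35, -46] -> [-42, -46] -> [42, 46]
  [-3, 50, 29, -49, -19, 9, 41] -> [-1, 52, 31, -47, -17, 11, 43] -> [1, -52, -31, 47, 17, -11, -43] -> [-52] -> [52]
  [-9, 16, 12, 42, -43] -> [-7, 18, 14, 44, -41] -> [7, -18, -14, -44, 41] -> [-18, -14, -44] -> [18, 14, 44]
  [-30, -29, 46, 17, 34, 21, 20] -> [-28, -27, 48, 19, 36, 23, 22] -> [28, 27, -48, -19, -36, -23, -22] -> [28, -48, -36, -22] -> [-28, 48, 36, 22]
  [4, -20, 26, -9, -31] -> [6, -18, 28, -7, -29] -> [-6, 18, -28, 7, 29] -> [-6, 18, -28] -> [6, -18, 28]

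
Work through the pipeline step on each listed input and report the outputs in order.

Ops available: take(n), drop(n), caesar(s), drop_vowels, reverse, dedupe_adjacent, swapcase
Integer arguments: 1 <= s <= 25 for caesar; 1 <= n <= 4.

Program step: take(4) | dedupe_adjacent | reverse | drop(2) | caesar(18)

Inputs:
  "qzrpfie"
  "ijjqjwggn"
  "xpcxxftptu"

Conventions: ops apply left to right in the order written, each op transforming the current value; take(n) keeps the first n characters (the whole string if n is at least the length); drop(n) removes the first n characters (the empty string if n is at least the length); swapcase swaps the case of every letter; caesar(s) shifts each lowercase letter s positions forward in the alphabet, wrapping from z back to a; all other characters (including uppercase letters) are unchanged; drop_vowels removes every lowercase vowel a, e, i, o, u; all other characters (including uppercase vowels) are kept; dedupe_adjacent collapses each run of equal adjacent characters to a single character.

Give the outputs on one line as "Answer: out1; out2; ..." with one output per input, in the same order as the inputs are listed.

Execution, op by op:
  "qzrpfie" -> "qzrp" -> "qzrp" -> "przq" -> "zq" -> "ri"
  "ijjqjwggn" -> "ijjq" -> "ijq" -> "qji" -> "i" -> "a"
  "xpcxxftptu" -> "xpcx" -> "xpcx" -> "xcpx" -> "px" -> "hp"

"ri"; "a"; "hp"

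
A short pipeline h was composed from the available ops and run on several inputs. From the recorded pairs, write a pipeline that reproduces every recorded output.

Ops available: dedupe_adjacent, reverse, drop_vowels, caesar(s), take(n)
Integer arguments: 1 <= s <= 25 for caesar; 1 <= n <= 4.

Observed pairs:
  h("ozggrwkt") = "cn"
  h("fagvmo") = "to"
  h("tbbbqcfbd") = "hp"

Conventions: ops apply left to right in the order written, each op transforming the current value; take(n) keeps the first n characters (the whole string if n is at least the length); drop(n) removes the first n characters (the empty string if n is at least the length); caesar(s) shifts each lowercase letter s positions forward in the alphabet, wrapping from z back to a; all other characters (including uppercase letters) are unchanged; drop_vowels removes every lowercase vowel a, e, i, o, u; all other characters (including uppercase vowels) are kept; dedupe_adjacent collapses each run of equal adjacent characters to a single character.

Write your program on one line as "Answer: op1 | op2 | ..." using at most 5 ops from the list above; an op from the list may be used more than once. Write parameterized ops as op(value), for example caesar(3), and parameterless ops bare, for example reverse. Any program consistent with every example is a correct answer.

take(3) | caesar(24) | drop_vowels | dedupe_adjacent | caesar(16)

Check, running the answer program on each example:
  "ozggrwkt" -> "ozg" -> "mxe" -> "mx" -> "mx" -> "cn"
  "fagvmo" -> "fag" -> "dye" -> "dy" -> "dy" -> "to"
  "tbbbqcfbd" -> "tbb" -> "rzz" -> "rzz" -> "rz" -> "hp"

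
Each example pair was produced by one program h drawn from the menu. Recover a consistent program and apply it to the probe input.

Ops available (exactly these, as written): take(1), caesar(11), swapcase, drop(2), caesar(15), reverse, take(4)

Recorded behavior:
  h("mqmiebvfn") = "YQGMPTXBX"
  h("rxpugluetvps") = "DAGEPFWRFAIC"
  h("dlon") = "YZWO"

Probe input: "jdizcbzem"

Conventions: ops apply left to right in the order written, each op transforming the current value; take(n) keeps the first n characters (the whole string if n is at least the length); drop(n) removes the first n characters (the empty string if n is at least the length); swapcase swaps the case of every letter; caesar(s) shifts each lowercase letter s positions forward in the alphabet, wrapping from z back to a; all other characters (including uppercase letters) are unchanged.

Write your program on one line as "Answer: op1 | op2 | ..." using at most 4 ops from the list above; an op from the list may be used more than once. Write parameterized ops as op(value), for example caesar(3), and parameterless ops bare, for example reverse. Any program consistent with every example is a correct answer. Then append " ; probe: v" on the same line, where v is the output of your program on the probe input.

caesar(11) | reverse | swapcase ; probe: "XPKMNKTOU"

Check, running the answer program on each example:
  "mqmiebvfn" -> "xbxtpmgqy" -> "yqgmptxbx" -> "YQGMPTXBX"
  "rxpugluetvps" -> "ciafrwfpegad" -> "dagepfwrfaic" -> "DAGEPFWRFAIC"
  "dlon" -> "owzy" -> "yzwo" -> "YZWO"
  probe: "jdizcbzem" -> "uotknmkpx" -> "xpkmnktou" -> "XPKMNKTOU"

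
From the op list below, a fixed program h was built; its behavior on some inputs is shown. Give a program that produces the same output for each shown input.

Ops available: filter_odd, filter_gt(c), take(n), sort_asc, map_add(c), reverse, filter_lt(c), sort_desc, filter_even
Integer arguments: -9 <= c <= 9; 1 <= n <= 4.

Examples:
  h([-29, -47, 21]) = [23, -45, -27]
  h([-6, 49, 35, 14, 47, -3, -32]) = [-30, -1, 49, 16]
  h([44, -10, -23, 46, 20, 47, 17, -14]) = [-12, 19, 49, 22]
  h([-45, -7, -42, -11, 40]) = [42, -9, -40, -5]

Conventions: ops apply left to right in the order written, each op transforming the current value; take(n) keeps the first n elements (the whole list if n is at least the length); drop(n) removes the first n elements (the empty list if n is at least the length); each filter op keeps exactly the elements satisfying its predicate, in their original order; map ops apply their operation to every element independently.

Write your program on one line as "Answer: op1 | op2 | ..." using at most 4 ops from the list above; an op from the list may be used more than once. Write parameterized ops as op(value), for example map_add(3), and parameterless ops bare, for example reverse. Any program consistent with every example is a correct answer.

reverse | map_add(2) | take(4)

Check, running the answer program on each example:
  [-29, -47, 21] -> [21, -47, -29] -> [23, -45, -27] -> [23, -45, -27]
  [-6, 49, 35, 14, 47, -3, -32] -> [-32, -3, 47, 14, 35, 49, -6] -> [-30, -1, 49, 16, 37, 51, -4] -> [-30, -1, 49, 16]
  [44, -10, -23, 46, 20, 47, 17, -14] -> [-14, 17, 47, 20, 46, -23, -10, 44] -> [-12, 19, 49, 22, 48, -21, -8, 46] -> [-12, 19, 49, 22]
  [-45, -7, -42, -11, 40] -> [40, -11, -42, -7, -45] -> [42, -9, -40, -5, -43] -> [42, -9, -40, -5]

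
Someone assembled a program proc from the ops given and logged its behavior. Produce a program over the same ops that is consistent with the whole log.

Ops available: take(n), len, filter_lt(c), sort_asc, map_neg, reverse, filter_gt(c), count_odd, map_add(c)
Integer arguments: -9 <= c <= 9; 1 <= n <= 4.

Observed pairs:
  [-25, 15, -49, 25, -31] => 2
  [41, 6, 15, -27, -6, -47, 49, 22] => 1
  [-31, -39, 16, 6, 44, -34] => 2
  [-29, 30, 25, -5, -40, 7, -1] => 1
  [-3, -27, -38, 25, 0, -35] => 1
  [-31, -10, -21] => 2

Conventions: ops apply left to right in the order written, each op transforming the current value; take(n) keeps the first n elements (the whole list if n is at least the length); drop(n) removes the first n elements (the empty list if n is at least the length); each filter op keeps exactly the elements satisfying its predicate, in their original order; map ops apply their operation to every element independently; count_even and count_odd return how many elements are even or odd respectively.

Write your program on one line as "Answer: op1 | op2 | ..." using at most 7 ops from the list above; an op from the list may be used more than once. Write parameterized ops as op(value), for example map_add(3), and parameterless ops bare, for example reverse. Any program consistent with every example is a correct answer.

take(4) | filter_lt(-5) | map_neg | sort_asc | map_add(6) | count_odd

Check, running the answer program on each example:
  [-25, 15, -49, 25, -31] -> [-25, 15, -49, 25] -> [-25, -49] -> [25, 49] -> [25, 49] -> [31, 55] -> 2
  [41, 6, 15, -27, -6, -47, 49, 22] -> [41, 6, 15, -27] -> [-27] -> [27] -> [27] -> [33] -> 1
  [-31, -39, 16, 6, 44, -34] -> [-31, -39, 16, 6] -> [-31, -39] -> [31, 39] -> [31, 39] -> [37, 45] -> 2
  [-29, 30, 25, -5, -40, 7, -1] -> [-29, 30, 25, -5] -> [-29] -> [29] -> [29] -> [35] -> 1
  [-3, -27, -38, 25, 0, -35] -> [-3, -27, -38, 25] -> [-27, -38] -> [27, 38] -> [27, 38] -> [33, 44] -> 1
  [-31, -10, -21] -> [-31, -10, -21] -> [-31, -10, -21] -> [31, 10, 21] -> [10, 21, 31] -> [16, 27, 37] -> 2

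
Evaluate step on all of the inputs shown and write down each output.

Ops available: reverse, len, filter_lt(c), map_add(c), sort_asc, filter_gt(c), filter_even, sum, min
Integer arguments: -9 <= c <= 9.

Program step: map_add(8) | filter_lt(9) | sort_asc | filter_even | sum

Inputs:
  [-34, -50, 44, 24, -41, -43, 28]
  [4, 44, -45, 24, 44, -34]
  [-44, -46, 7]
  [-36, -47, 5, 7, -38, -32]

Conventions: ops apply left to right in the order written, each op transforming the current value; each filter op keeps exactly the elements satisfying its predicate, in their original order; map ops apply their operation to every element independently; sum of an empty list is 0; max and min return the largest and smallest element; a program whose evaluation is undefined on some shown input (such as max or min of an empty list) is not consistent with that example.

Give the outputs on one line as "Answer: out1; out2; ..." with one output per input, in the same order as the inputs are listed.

-68; -26; -74; -82

Execution, op by op:
  [-34, -50, 44, 24, -41, -43, 28] -> [-26, -42, 52, 32, -33, -35, 36] -> [-26, -42, -33, -35] -> [-42, -35, -33, -26] -> [-42, -26] -> -68
  [4, 44, -45, 24, 44, -34] -> [12, 52, -37, 32, 52, -26] -> [-37, -26] -> [-37, -26] -> [-26] -> -26
  [-44, -46, 7] -> [-36, -38, 15] -> [-36, -38] -> [-38, -36] -> [-38, -36] -> -74
  [-36, -47, 5, 7, -38, -32] -> [-28, -39, 13, 15, -30, -24] -> [-28, -39, -30, -24] -> [-39, -30, -28, -24] -> [-30, -28, -24] -> -82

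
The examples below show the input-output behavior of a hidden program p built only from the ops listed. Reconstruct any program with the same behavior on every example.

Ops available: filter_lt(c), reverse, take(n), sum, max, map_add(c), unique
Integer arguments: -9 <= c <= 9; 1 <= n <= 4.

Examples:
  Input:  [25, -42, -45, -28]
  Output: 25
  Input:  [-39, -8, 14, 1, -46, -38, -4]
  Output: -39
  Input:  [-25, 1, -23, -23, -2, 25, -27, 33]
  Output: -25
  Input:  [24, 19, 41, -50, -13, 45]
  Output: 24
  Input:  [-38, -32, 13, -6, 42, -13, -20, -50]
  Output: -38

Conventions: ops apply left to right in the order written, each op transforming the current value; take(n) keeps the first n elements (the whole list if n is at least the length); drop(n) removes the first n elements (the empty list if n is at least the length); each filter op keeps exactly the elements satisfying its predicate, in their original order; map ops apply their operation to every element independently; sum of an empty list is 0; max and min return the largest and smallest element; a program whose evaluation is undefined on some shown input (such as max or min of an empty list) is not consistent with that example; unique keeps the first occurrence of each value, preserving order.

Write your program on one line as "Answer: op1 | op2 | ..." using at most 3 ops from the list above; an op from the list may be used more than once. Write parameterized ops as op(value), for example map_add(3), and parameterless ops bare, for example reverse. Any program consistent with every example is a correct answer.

take(1) | sum

Check, running the answer program on each example:
  [25, -42, -45, -28] -> [25] -> 25
  [-39, -8, 14, 1, -46, -38, -4] -> [-39] -> -39
  [-25, 1, -23, -23, -2, 25, -27, 33] -> [-25] -> -25
  [24, 19, 41, -50, -13, 45] -> [24] -> 24
  [-38, -32, 13, -6, 42, -13, -20, -50] -> [-38] -> -38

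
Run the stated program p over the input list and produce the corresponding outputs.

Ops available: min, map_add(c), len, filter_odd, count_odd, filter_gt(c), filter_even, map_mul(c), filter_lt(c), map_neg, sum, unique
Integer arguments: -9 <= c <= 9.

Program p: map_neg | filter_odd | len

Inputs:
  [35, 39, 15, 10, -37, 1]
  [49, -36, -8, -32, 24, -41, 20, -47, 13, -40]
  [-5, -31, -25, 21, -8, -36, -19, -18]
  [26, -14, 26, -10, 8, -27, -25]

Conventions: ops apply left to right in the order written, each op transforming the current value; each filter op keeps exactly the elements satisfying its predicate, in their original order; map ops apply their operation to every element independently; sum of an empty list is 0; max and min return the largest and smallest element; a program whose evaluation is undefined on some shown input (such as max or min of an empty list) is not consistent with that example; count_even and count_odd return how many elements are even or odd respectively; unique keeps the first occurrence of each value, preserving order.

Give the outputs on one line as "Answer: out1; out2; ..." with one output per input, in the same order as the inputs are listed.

Execution, op by op:
  [35, 39, 15, 10, -37, 1] -> [-35, -39, -15, -10, 37, -1] -> [-35, -39, -15, 37, -1] -> 5
  [49, -36, -8, -32, 24, -41, 20, -47, 13, -40] -> [-49, 36, 8, 32, -24, 41, -20, 47, -13, 40] -> [-49, 41, 47, -13] -> 4
  [-5, -31, -25, 21, -8, -36, -19, -18] -> [5, 31, 25, -21, 8, 36, 19, 18] -> [5, 31, 25, -21, 19] -> 5
  [26, -14, 26, -10, 8, -27, -25] -> [-26, 14, -26, 10, -8, 27, 25] -> [27, 25] -> 2

5; 4; 5; 2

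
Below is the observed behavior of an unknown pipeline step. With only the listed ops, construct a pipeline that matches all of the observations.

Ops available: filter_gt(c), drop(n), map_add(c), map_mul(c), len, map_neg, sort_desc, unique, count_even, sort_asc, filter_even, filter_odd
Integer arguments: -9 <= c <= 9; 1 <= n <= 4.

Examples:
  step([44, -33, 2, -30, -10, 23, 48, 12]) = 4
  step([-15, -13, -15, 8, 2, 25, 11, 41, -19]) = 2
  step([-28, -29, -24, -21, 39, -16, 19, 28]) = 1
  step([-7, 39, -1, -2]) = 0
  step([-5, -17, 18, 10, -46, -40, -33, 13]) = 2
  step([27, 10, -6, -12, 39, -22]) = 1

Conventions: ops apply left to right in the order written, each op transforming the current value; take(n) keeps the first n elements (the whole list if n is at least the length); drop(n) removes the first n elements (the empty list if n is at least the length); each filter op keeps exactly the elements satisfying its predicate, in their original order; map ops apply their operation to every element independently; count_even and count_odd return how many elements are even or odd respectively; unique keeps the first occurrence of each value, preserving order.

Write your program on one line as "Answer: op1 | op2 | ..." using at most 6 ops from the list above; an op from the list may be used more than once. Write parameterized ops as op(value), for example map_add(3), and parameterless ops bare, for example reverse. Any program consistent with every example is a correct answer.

unique | sort_asc | filter_gt(-8) | filter_gt(0) | count_even

Check, running the answer program on each example:
  [44, -33, 2, -30, -10, 23, 48, 12] -> [44, -33, 2, -30, -10, 23, 48, 12] -> [-33, -30, -10, 2, 12, 23, 44, 48] -> [2, 12, 23, 44, 48] -> [2, 12, 23, 44, 48] -> 4
  [-15, -13, -15, 8, 2, 25, 11, 41, -19] -> [-15, -13, 8, 2, 25, 11, 41, -19] -> [-19, -15, -13, 2, 8, 11, 25, 41] -> [2, 8, 11, 25, 41] -> [2, 8, 11, 25, 41] -> 2
  [-28, -29, -24, -21, 39, -16, 19, 28] -> [-28, -29, -24, -21, 39, -16, 19, 28] -> [-29, -28, -24, -21, -16, 19, 28, 39] -> [19, 28, 39] -> [19, 28, 39] -> 1
  [-7, 39, -1, -2] -> [-7, 39, -1, -2] -> [-7, -2, -1, 39] -> [-7, -2, -1, 39] -> [39] -> 0
  [-5, -17, 18, 10, -46, -40, -33, 13] -> [-5, -17, 18, 10, -46, -40, -33, 13] -> [-46, -40, -33, -17, -5, 10, 13, 18] -> [-5, 10, 13, 18] -> [10, 13, 18] -> 2
  [27, 10, -6, -12, 39, -22] -> [27, 10, -6, -12, 39, -22] -> [-22, -12, -6, 10, 27, 39] -> [-6, 10, 27, 39] -> [10, 27, 39] -> 1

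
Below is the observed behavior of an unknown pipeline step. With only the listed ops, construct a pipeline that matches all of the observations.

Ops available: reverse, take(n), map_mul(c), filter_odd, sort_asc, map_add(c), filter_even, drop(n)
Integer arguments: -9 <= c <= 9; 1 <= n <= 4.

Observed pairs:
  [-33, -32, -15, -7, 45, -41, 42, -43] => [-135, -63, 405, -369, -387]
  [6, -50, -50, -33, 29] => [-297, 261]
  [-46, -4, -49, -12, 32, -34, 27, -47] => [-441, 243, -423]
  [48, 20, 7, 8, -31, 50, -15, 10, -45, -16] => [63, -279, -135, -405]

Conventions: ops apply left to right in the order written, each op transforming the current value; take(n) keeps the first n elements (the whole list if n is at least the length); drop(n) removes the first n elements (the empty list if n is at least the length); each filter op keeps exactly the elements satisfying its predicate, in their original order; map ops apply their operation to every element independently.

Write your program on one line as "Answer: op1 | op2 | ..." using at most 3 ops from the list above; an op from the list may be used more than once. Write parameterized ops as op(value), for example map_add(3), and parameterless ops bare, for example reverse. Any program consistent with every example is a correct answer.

drop(1) | filter_odd | map_mul(9)

Check, running the answer program on each example:
  [-33, -32, -15, -7, 45, -41, 42, -43] -> [-32, -15, -7, 45, -41, 42, -43] -> [-15, -7, 45, -41, -43] -> [-135, -63, 405, -369, -387]
  [6, -50, -50, -33, 29] -> [-50, -50, -33, 29] -> [-33, 29] -> [-297, 261]
  [-46, -4, -49, -12, 32, -34, 27, -47] -> [-4, -49, -12, 32, -34, 27, -47] -> [-49, 27, -47] -> [-441, 243, -423]
  [48, 20, 7, 8, -31, 50, -15, 10, -45, -16] -> [20, 7, 8, -31, 50, -15, 10, -45, -16] -> [7, -31, -15, -45] -> [63, -279, -135, -405]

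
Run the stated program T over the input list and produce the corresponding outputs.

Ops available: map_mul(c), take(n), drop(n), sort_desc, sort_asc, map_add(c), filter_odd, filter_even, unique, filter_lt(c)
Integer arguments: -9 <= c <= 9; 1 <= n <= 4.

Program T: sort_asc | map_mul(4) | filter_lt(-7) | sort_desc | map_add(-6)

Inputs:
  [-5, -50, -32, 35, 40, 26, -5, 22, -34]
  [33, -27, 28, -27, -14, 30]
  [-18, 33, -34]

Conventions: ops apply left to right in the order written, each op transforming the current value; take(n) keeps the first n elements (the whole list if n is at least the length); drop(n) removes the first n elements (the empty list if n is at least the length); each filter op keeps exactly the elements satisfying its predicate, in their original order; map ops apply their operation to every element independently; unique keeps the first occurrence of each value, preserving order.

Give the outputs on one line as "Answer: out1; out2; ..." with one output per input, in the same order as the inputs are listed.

[-26, -26, -134, -142, -206]; [-62, -114, -114]; [-78, -142]

Execution, op by op:
  [-5, -50, -32, 35, 40, 26, -5, 22, -34] -> [-50, -34, -32, -5, -5, 22, 26, 35, 40] -> [-200, -136, -128, -20, -20, 88, 104, 140, 160] -> [-200, -136, -128, -20, -20] -> [-20, -20, -128, -136, -200] -> [-26, -26, -134, -142, -206]
  [33, -27, 28, -27, -14, 30] -> [-27, -27, -14, 28, 30, 33] -> [-108, -108, -56, 112, 120, 132] -> [-108, -108, -56] -> [-56, -108, -108] -> [-62, -114, -114]
  [-18, 33, -34] -> [-34, -18, 33] -> [-136, -72, 132] -> [-136, -72] -> [-72, -136] -> [-78, -142]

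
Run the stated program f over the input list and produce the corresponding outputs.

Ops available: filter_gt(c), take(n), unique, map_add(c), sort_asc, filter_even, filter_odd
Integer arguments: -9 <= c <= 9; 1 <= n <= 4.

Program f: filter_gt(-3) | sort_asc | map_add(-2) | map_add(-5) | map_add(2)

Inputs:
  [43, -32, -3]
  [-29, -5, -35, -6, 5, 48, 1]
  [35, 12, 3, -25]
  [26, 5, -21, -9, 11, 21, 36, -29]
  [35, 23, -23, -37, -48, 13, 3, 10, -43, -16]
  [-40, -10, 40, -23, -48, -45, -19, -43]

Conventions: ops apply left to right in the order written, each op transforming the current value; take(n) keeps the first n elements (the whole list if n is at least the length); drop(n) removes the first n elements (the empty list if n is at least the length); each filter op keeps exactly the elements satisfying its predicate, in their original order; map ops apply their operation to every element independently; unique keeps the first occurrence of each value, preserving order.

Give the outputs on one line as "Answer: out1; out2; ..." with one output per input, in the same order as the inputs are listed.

Execution, op by op:
  [43, -32, -3] -> [43] -> [43] -> [41] -> [36] -> [38]
  [-29, -5, -35, -6, 5, 48, 1] -> [5, 48, 1] -> [1, 5, 48] -> [-1, 3, 46] -> [-6, -2, 41] -> [-4, 0, 43]
  [35, 12, 3, -25] -> [35, 12, 3] -> [3, 12, 35] -> [1, 10, 33] -> [-4, 5, 28] -> [-2, 7, 30]
  [26, 5, -21, -9, 11, 21, 36, -29] -> [26, 5, 11, 21, 36] -> [5, 11, 21, 26, 36] -> [3, 9, 19, 24, 34] -> [-2, 4, 14, 19, 29] -> [0, 6, 16, 21, 31]
  [35, 23, -23, -37, -48, 13, 3, 10, -43, -16] -> [35, 23, 13, 3, 10] -> [3, 10, 13, 23, 35] -> [1, 8, 11, 21, 33] -> [-4, 3, 6, 16, 28] -> [-2, 5, 8, 18, 30]
  [-40, -10, 40, -23, -48, -45, -19, -43] -> [40] -> [40] -> [38] -> [33] -> [35]

[38]; [-4, 0, 43]; [-2, 7, 30]; [0, 6, 16, 21, 31]; [-2, 5, 8, 18, 30]; [35]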